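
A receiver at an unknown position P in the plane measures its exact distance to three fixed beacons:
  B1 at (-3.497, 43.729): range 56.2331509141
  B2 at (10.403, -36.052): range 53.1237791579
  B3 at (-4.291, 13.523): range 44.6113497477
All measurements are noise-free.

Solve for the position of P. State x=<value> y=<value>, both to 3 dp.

x=39.986 y=8.073

eq1: (x + 3.497)² + (y − 43.729)² = 56.2331509141²
eq2: (x − 10.403)² + (y + 36.052)² = 53.1237791579²
eq3: (x + 4.291)² + (y − 13.523)² = 44.6113497477²
eq3−eq1, eq3−eq2 (x²,y² cancel):
  1.588·x + 60.412·y = 551.175505
  29.388·x − 99.150·y = 374.721517
det = 1.588·-99.150 − 60.412·29.388 = -1932.838056
x = (551.175505·-99.150 − 60.412·374.721517) / -1932.838056 = 39.986137
y = (1.588·374.721517 − 551.175505·29.388) / -1932.838056 = 8.072527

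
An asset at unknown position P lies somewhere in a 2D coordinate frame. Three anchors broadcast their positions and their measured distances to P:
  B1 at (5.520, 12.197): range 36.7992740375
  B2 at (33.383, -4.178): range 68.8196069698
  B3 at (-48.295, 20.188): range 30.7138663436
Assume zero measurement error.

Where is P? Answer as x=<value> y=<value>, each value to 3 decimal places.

eq1: (x − 5.520)² + (y − 12.197)² = 36.7992740375²
eq2: (x − 33.383)² + (y + 4.178)² = 68.8196069698²
eq3: (x + 48.295)² + (y − 20.188)² = 30.7138663436²
eq1−eq3, eq1−eq2 (x²,y² cancel):
  -107.630·x + 15.982·y = 2971.570144
  55.726·x − 32.750·y = -2429.308570
det = -107.630·-32.750 − 15.982·55.726 = 2634.269568
x = (2971.570144·-32.750 − 15.982·-2429.308570) / 2634.269568 = -22.204908
y = (-107.630·-2429.308570 − 2971.570144·55.726) / 2634.269568 = 36.394439

x=-22.205 y=36.394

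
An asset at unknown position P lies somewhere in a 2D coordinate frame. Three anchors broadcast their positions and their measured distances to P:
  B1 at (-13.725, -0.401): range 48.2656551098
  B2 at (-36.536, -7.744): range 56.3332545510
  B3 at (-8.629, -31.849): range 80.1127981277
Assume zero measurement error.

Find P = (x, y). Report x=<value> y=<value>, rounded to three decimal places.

x=-23.059 y=46.953

eq1: (x + 13.725)² + (y + 0.401)² = 48.2656551098²
eq2: (x + 36.536)² + (y + 7.744)² = 56.3332545510²
eq3: (x + 8.629)² + (y + 31.849)² = 80.1127981277²
eq1−eq3, eq1−eq2 (x²,y² cancel):
  10.192·x − 62.896·y = -3188.204945
  -45.622·x − 14.686·y = 362.450301
det = 10.192·-14.686 − -62.896·-45.622 = -3019.121024
x = (-3188.204945·-14.686 − -62.896·362.450301) / -3019.121024 = -23.059245
y = (10.192·362.450301 − -3188.204945·-45.622) / -3019.121024 = 46.953465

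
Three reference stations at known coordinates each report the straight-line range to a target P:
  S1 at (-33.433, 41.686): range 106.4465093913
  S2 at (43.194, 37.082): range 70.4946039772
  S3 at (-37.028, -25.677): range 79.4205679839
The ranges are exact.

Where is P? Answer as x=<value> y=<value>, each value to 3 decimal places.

eq1: (x + 33.433)² + (y − 41.686)² = 106.4465093913²
eq2: (x − 43.194)² + (y − 37.082)² = 70.4946039772²
eq3: (x + 37.028)² + (y + 25.677)² = 79.4205679839²
eq3−eq2, eq3−eq1 (x²,y² cancel):
  160.444·x + 125.518·y = 2548.552676
  7.190·x + 134.726·y = -4198.125771
det = 160.444·134.726 − 125.518·7.190 = 20713.503924
x = (2548.552676·134.726 − 125.518·-4198.125771) / 20713.503924 = 42.015907
y = (160.444·-4198.125771 − 2548.552676·7.190) / 20713.503924 = -33.402759

x=42.016 y=-33.403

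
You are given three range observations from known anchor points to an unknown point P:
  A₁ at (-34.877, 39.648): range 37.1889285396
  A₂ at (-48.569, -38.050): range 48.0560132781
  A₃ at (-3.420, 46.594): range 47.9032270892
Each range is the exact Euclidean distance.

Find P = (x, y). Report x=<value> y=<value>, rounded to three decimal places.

x=-24.959 y=3.806

eq1: (x + 34.877)² + (y − 39.648)² = 37.1889285396²
eq2: (x + 48.569)² + (y + 38.050)² = 48.0560132781²
eq3: (x + 3.420)² + (y − 46.594)² = 47.9032270892²
eq2−eq1, eq2−eq3 (x²,y² cancel):
  27.384·x + 155.396·y = -92.017222
  90.298·x + 169.288·y = -1609.391778
det = 27.384·169.288 − 155.396·90.298 = -9396.165416
x = (-92.017222·169.288 − 155.396·-1609.391778) / -9396.165416 = -24.958653
y = (27.384·-1609.391778 − -92.017222·90.298) / -9396.165416 = 3.806086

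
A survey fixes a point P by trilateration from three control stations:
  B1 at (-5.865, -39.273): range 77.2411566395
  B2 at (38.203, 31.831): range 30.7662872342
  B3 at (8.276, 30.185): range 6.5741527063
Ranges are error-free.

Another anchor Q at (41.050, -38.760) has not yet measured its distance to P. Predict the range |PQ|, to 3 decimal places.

eq1: (x + 5.865)² + (y + 39.273)² = 77.2411566395²
eq2: (x − 38.203)² + (y − 31.831)² = 30.7662872342²
eq3: (x − 8.276)² + (y − 30.185)² = 6.5741527063²
eq3−eq2, eq3−eq1 (x²,y² cancel):
  59.854·x + 3.292·y = 589.710423
  -28.282·x − 138.916·y = -5325.836442
det = 59.854·-138.916 − 3.292·-28.282 = -8221.573920
x = (589.710423·-138.916 − 3.292·-5325.836442) / -8221.573920 = 7.831537
y = (59.854·-5325.836442 − 589.710423·-28.282) / -8221.573920 = 36.744111
|P − Q| = √((7.831537 − 41.050)² + (36.744111 − -38.760)²) = 82.488406

82.488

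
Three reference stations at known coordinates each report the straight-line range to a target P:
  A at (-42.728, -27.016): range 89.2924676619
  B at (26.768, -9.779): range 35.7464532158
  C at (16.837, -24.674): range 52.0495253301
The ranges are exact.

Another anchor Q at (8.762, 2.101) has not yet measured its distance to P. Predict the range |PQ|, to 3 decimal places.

eq1: (x + 42.728)² + (y + 27.016)² = 89.2924676619²
eq2: (x − 26.768)² + (y + 9.779)² = 35.7464532158²
eq3: (x − 16.837)² + (y + 24.674)² = 52.0495253301²
eq1−eq2, eq1−eq3 (x²,y² cancel):
  138.992·x + 34.474·y = 4951.944289
  119.130·x + 4.684·y = 3600.736299
det = 138.992·4.684 − 34.474·119.130 = -3455.849092
x = (4951.944289·4.684 − 34.474·3600.736299) / -3455.849092 = 29.207547
y = (138.992·3600.736299 − 4951.944289·119.130) / -3455.849092 = 25.884112
|P − Q| = √((29.207547 − 8.762)² + (25.884112 − 2.101)²) = 31.363303

31.363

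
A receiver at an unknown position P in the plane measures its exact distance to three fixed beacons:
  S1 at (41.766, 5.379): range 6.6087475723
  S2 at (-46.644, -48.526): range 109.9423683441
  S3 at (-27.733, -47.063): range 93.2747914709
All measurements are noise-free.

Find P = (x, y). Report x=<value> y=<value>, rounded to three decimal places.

x=48.109 y=7.234

eq1: (x − 41.766)² + (y − 5.379)² = 6.6087475723²
eq2: (x + 46.644)² + (y + 48.526)² = 109.9423683441²
eq3: (x + 27.733)² + (y + 47.063)² = 93.2747914709²
eq3−eq2, eq3−eq1 (x²,y² cancel):
  -37.822·x − 2.926·y = -1840.747479
  138.998·x + 104.884·y = 7445.798318
det = -37.822·104.884 − -2.926·138.998 = -3560.214500
x = (-1840.747479·104.884 − -2.926·7445.798318) / -3560.214500 = 48.109054
y = (-37.822·7445.798318 − -1840.747479·138.998) / -3560.214500 = 7.234049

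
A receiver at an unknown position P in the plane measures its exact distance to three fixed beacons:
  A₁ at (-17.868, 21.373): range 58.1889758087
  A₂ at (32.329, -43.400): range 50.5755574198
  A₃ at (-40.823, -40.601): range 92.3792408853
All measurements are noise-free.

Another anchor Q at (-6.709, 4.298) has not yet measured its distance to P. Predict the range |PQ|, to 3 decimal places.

45.245

eq1: (x + 17.868)² + (y − 21.373)² = 58.1889758087²
eq2: (x − 32.329)² + (y + 43.400)² = 50.5755574198²
eq3: (x + 40.823)² + (y + 40.601)² = 92.3792408853²
eq3−eq1, eq3−eq2 (x²,y² cancel):
  45.910·x + 123.948·y = 2609.079264
  146.304·x − 5.598·y = 5589.802849
det = 45.910·-5.598 − 123.948·146.304 = -18391.092372
x = (2609.079264·-5.598 − 123.948·5589.802849) / -18391.092372 = 38.467020
y = (45.910·5589.802849 − 2609.079264·146.304) / -18391.092372 = 6.801710
|P − Q| = √((38.467020 − -6.709)² + (6.801710 − 4.298)²) = 45.245346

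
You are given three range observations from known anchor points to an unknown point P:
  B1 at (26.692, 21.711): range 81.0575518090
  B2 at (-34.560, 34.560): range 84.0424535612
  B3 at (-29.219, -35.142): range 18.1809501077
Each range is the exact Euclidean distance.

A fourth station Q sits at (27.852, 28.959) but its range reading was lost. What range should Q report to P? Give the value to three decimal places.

87.885

eq1: (x − 26.692)² + (y − 21.711)² = 81.0575518090²
eq2: (x + 34.560)² + (y − 34.560)² = 84.0424535612²
eq3: (x + 29.219)² + (y + 35.142)² = 18.1809501077²
eq1−eq3, eq1−eq2 (x²,y² cancel):
  -111.822·x − 113.706·y = 7144.659498
  -122.504·x + 25.698·y = 712.149520
det = -111.822·25.698 − -113.706·-122.504 = -16803.041580
x = (7144.659498·25.698 − -113.706·712.149520) / -16803.041580 = -15.745907
y = (-111.822·712.149520 − 7144.659498·-122.504) / -16803.041580 = -47.349486
|P − Q| = √((-15.745907 − 27.852)² + (-47.349486 − 28.959)²) = 87.884939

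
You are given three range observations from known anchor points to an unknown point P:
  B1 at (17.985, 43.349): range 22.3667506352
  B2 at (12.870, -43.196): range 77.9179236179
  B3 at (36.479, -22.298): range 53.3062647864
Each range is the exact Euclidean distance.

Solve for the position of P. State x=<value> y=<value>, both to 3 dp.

eq1: (x − 17.985)² + (y − 43.349)² = 22.3667506352²
eq2: (x − 12.870)² + (y + 43.196)² = 77.9179236179²
eq3: (x − 36.479)² + (y + 22.298)² = 53.3062647864²
eq1−eq2, eq1−eq3 (x²,y² cancel):
  -10.230·x − 173.090·y = -5741.995997
  36.988·x − 131.294·y = -2715.964112
det = -10.230·-131.294 − -173.090·36.988 = 7745.390540
x = (-5741.995997·-131.294 − -173.090·-2715.964112) / 7745.390540 = 36.639004
y = (-10.230·-2715.964112 − -5741.995997·36.988) / 7745.390540 = 31.008025

x=36.639 y=31.008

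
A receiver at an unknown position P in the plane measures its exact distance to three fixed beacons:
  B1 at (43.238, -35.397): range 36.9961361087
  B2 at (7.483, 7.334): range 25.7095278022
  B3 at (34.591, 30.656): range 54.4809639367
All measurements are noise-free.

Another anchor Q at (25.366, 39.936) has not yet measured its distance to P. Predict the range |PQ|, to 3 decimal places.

60.011

eq1: (x − 43.238)² + (y + 35.397)² = 36.9961361087²
eq2: (x − 7.483)² + (y − 7.334)² = 25.7095278022²
eq3: (x − 34.591)² + (y − 30.656)² = 54.4809639367²
eq1−eq3, eq1−eq2 (x²,y² cancel):
  -17.294·x + 132.106·y = -2585.605981
  -71.510·x + 85.462·y = -2304.955141
det = -17.294·85.462 − 132.106·-71.510 = 7968.920232
x = (-2585.605981·85.462 − 132.106·-2304.955141) / 7968.920232 = 10.481639
y = (-17.294·-2304.955141 − -2585.605981·-71.510) / 7968.920232 = -18.200055
|P − Q| = √((10.481639 − 25.366)² + (-18.200055 − 39.936)²) = 60.011208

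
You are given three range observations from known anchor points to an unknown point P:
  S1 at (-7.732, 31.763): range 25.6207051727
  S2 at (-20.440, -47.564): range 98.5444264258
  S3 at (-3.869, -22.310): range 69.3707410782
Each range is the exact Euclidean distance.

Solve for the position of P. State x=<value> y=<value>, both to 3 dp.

eq1: (x + 7.732)² + (y − 31.763)² = 25.6207051727²
eq2: (x + 20.440)² + (y + 47.564)² = 98.5444264258²
eq3: (x + 3.869)² + (y + 22.310)² = 69.3707410782²
eq2−eq3, eq2−eq1 (x²,y² cancel):
  33.142·x + 50.508·y = 2731.281827
  25.416·x + 158.654·y = 7443.127743
det = 33.142·158.654 − 50.508·25.416 = 3974.399540
x = (2731.281827·158.654 − 50.508·7443.127743) / 3974.399540 = 14.440242
y = (33.142·7443.127743 − 2731.281827·25.416) / 3974.399540 = 44.600921

x=14.440 y=44.601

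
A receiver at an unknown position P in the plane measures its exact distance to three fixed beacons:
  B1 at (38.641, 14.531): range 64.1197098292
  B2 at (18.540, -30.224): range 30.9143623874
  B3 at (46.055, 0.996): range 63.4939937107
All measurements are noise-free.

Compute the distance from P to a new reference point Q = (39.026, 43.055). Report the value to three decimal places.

eq1: (x − 38.641)² + (y − 14.531)² = 64.1197098292²
eq2: (x − 18.540)² + (y + 30.224)² = 30.9143623874²
eq3: (x − 46.055)² + (y − 0.996)² = 63.4939937107²
eq3−eq2, eq3−eq1 (x²,y² cancel):
  -55.030·x − 62.440·y = 2210.956171
  -14.828·x + 27.070·y = -497.628150
det = -55.030·27.070 − -62.440·-14.828 = -2415.522420
x = (2210.956171·27.070 − -62.440·-497.628150) / -2415.522420 = -11.914061
y = (-55.030·-497.628150 − 2210.956171·-14.828) / -2415.522420 = -24.909119
|P − Q| = √((-11.914061 − 39.026)² + (-24.909119 − 43.055)²) = 84.935336

84.935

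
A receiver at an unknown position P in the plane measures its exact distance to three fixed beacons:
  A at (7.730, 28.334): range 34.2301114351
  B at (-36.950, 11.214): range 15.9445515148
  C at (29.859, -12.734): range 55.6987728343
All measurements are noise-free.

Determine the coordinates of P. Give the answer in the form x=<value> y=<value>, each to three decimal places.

x=-21.066 y=9.827

eq1: (x − 7.730)² + (y − 28.334)² = 34.2301114351²
eq2: (x + 36.950)² + (y − 11.214)² = 15.9445515148²
eq3: (x − 29.859)² + (y + 12.734)² = 55.6987728343²
eq3−eq1, eq3−eq2 (x²,y² cancel):
  -44.258·x + 82.136·y = 1739.506585
  -133.618·x + 47.896·y = 3285.466231
det = -44.258·47.896 − 82.136·-133.618 = 8855.066880
x = (1739.506585·47.896 − 82.136·3285.466231) / 8855.066880 = -21.065865
y = (-44.258·3285.466231 − 1739.506585·-133.618) / 8855.066880 = 9.827281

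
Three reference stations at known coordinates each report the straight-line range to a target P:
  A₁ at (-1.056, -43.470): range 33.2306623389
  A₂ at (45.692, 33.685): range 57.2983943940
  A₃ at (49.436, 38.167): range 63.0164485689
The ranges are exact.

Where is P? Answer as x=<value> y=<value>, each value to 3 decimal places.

x=19.178 y=-17.110

eq1: (x + 1.056)² + (y + 43.470)² = 33.2306623389²
eq2: (x − 45.692)² + (y − 33.685)² = 57.2983943940²
eq3: (x − 49.436)² + (y − 38.167)² = 63.0164485689²
eq3−eq2, eq3−eq1 (x²,y² cancel):
  -7.488·x − 8.964·y = 9.766894
  -100.984·x − 163.274·y = 856.913922
det = -7.488·-163.274 − -8.964·-100.984 = 317.375136
x = (9.766894·-163.274 − -8.964·856.913922) / 317.375136 = 19.178240
y = (-7.488·856.913922 − 9.766894·-100.984) / 317.375136 = -17.109946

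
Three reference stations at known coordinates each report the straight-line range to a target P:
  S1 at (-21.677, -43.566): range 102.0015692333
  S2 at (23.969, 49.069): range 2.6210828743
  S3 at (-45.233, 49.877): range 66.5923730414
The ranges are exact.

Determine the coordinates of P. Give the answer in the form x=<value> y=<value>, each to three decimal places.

x=21.352 y=48.915

eq1: (x + 21.677)² + (y + 43.566)² = 102.0015692333²
eq2: (x − 23.969)² + (y − 49.069)² = 2.6210828743²
eq3: (x + 45.233)² + (y − 49.877)² = 66.5923730414²
eq3−eq1, eq3−eq2 (x²,y² cancel):
  47.112·x − 186.886·y = -8135.626712
  138.404·x − 1.616·y = 2876.214376
det = 47.112·-1.616 − -186.886·138.404 = 25789.636952
x = (-8135.626712·-1.616 − -186.886·2876.214376) / 25789.636952 = 21.352428
y = (47.112·2876.214376 − -8135.626712·138.404) / 25789.636952 = 48.915287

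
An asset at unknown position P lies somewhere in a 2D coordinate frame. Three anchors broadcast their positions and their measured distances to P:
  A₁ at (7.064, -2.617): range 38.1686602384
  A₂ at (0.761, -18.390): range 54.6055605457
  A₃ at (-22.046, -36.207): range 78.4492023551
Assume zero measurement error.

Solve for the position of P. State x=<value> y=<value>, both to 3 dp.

eq1: (x − 7.064)² + (y + 2.617)² = 38.1686602384²
eq2: (x − 0.761)² + (y + 18.390)² = 54.6055605457²
eq3: (x + 22.046)² + (y + 36.207)² = 78.4492023551²
eq1−eq3, eq1−eq2 (x²,y² cancel):
  -58.220·x − 67.180·y = -2957.206546
  -12.606·x − 31.546·y = -1242.898182
det = -58.220·-31.546 − -67.180·-12.606 = 989.737040
x = (-2957.206546·-31.546 − -67.180·-1242.898182) / 989.737040 = 9.891655
y = (-58.220·-1242.898182 − -2957.206546·-12.606) / 989.737040 = 35.446775

x=9.892 y=35.447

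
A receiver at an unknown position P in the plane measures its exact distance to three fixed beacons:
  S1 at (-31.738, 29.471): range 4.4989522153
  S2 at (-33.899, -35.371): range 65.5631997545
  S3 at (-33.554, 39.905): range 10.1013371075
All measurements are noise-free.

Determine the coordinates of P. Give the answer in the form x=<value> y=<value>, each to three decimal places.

eq1: (x + 31.738)² + (y − 29.471)² = 4.4989522153²
eq2: (x + 33.899)² + (y + 35.371)² = 65.5631997545²
eq3: (x + 33.554)² + (y − 39.905)² = 10.1013371075²
eq3−eq2, eq3−eq1 (x²,y² cancel):
  -0.690·x − 150.552·y = -4514.526250
  3.632·x − 20.868·y = -760.643016
det = -0.690·-20.868 − -150.552·3.632 = 561.203784
x = (-4514.526250·-20.868 − -150.552·-760.643016) / 561.203784 = -36.185062
y = (-0.690·-760.643016 − -4514.526250·3.632) / 561.203784 = 30.152332

x=-36.185 y=30.152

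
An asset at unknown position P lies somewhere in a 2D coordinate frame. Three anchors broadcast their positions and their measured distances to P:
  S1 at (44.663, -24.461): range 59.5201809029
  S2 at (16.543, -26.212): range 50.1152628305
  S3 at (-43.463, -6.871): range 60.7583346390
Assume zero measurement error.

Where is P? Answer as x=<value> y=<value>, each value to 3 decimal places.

x=9.236 y=23.368

eq1: (x − 44.663)² + (y + 24.461)² = 59.5201809029²
eq2: (x − 16.543)² + (y + 26.212)² = 50.1152628305²
eq3: (x + 43.463)² + (y + 6.871)² = 60.7583346390²
eq3−eq1, eq3−eq2 (x²,y² cancel):
  176.252·x − 35.180·y = 805.804373
  120.012·x − 38.682·y = 204.532443
det = 176.252·-38.682 − -35.180·120.012 = -2595.757704
x = (805.804373·-38.682 − -35.180·204.532443) / -2595.757704 = 9.236098
y = (176.252·204.532443 − 805.804373·120.012) / -2595.757704 = 23.367721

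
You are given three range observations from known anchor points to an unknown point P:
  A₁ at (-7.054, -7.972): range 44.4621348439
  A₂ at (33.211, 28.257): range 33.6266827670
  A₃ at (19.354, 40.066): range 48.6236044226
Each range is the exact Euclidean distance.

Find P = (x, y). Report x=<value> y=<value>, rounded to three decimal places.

eq1: (x + 7.054)² + (y + 7.972)² = 44.4621348439²
eq2: (x − 33.211)² + (y − 28.257)² = 33.6266827670²
eq3: (x − 19.354)² + (y − 40.066)² = 48.6236044226²
eq1−eq3, eq1−eq2 (x²,y² cancel):
  52.816·x + 96.076·y = 1479.176500
  80.530·x + 72.458·y = 2634.244511
det = 52.816·72.458 − 96.076·80.530 = -3910.058552
x = (1479.176500·72.458 − 96.076·2634.244511) / -3910.058552 = 37.316450
y = (52.816·2634.244511 − 1479.176500·80.530) / -3910.058552 = -5.118127

x=37.316 y=-5.118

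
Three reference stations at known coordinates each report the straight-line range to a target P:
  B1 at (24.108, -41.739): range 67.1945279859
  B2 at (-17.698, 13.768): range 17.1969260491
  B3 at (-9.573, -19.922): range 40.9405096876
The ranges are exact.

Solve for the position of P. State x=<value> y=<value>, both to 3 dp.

x=-1.777 y=20.269

eq1: (x − 24.108)² + (y + 41.739)² = 67.1945279859²
eq2: (x + 17.698)² + (y − 13.768)² = 17.1969260491²
eq3: (x + 9.573)² + (y + 19.922)² = 40.9405096876²
eq2−eq1, eq2−eq3 (x²,y² cancel):
  83.612·x − 111.014·y = -2398.807569
  16.250·x − 67.380·y = -1394.639683
det = 83.612·-67.380 − -111.014·16.250 = -3829.799060
x = (-2398.807569·-67.380 − -111.014·-1394.639683) / -3829.799060 = -1.777410
y = (83.612·-1394.639683 − -2398.807569·16.250) / -3829.799060 = 20.269468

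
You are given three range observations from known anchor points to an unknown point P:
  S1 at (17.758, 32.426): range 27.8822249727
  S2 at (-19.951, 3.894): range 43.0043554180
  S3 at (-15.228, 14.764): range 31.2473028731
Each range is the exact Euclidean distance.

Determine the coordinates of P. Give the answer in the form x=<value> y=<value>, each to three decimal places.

eq1: (x − 17.758)² + (y − 32.426)² = 27.8822249727²
eq2: (x + 19.951)² + (y − 3.894)² = 43.0043554180²
eq3: (x + 15.228)² + (y − 14.764)² = 31.2473028731²
eq1−eq3, eq1−eq2 (x²,y² cancel):
  -65.972·x − 35.324·y = -1115.899827
  -75.418·x − 57.064·y = -2025.542518
det = -65.972·-57.064 − -35.324·-75.418 = 1100.560776
x = (-1115.899827·-57.064 − -35.324·-2025.542518) / 1100.560776 = -7.153223
y = (-65.972·-2025.542518 − -1115.899827·-75.418) / 1100.560776 = 44.949955

x=-7.153 y=44.950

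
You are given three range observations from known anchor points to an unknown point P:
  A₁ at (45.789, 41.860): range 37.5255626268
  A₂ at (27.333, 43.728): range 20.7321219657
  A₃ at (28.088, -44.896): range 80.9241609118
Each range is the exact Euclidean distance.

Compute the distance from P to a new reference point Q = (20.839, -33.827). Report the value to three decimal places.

68.611

eq1: (x − 45.789)² + (y − 41.860)² = 37.5255626268²
eq2: (x − 27.333)² + (y − 43.728)² = 20.7321219657²
eq3: (x − 28.088)² + (y + 44.896)² = 80.9241609118²
eq2−eq1, eq2−eq3 (x²,y² cancel):
  36.912·x − 3.736·y = 211.314279
  1.510·x − 177.248·y = -5973.543251
det = 36.912·-177.248 − -3.736·1.510 = -6536.936816
x = (211.314279·-177.248 − -3.736·-5973.543251) / -6536.936816 = 9.143761
y = (36.912·-5973.543251 − 211.314279·1.510) / -6536.936816 = 33.779509
|P − Q| = √((9.143761 − 20.839)² + (33.779509 − -33.827)²) = 68.610630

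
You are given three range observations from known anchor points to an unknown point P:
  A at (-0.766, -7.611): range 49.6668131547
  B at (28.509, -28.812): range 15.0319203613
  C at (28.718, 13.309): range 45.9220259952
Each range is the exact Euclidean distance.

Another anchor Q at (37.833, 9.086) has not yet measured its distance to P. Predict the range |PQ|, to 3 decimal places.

39.666

eq1: (x + 0.766)² + (y + 7.611)² = 49.6668131547²
eq2: (x − 28.509)² + (y + 28.812)² = 15.0319203613²
eq3: (x − 28.718)² + (y − 13.309)² = 45.9220259952²
eq3−eq1, eq3−eq2 (x²,y² cancel):
  -58.968·x − 41.840·y = -1301.298785
  -0.418·x − 84.242·y = 2523.915262
det = -58.968·-84.242 − -41.840·-0.418 = 4950.093136
x = (-1301.298785·-84.242 − -41.840·2523.915262) / 4950.093136 = 43.478905
y = (-58.968·2523.915262 − -1301.298785·-0.418) / 4950.093136 = -30.176034
|P − Q| = √((43.478905 − 37.833)² + (-30.176034 − 9.086)²) = 39.665899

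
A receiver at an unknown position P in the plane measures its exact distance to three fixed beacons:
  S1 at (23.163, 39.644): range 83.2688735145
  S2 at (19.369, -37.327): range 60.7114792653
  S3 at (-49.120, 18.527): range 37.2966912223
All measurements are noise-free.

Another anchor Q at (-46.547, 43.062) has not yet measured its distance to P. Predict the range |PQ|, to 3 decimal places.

eq1: (x − 23.163)² + (y − 39.644)² = 83.2688735145²
eq2: (x − 19.369)² + (y + 37.327)² = 60.7114792653²
eq3: (x + 49.120)² + (y − 18.527)² = 37.2966912223²
eq2−eq1, eq2−eq3 (x²,y² cancel):
  7.588·x + 153.942·y = -2908.113367
  -136.978·x + 111.708·y = 3282.401577
det = 7.588·111.708 − 153.942·-136.978 = 21934.307580
x = (-2908.113367·111.708 − 153.942·3282.401577) / 21934.307580 = -37.847513
y = (7.588·3282.401577 − -2908.113367·-136.978) / 21934.307580 = -17.025415
|P − Q| = √((-37.847513 − -46.547)² + (-17.025415 − 43.062)²) = 60.713907

60.714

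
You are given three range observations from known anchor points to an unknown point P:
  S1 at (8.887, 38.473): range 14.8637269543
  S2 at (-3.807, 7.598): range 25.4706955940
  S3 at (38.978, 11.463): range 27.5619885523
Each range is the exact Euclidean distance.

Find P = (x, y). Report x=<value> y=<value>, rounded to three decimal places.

eq1: (x − 8.887)² + (y − 38.473)² = 14.8637269543²
eq2: (x + 3.807)² + (y − 7.598)² = 25.4706955940²
eq3: (x − 38.978)² + (y − 11.463)² = 27.5619885523²
eq1−eq2, eq1−eq3 (x²,y² cancel):
  -25.388·x − 61.750·y = -1914.753600
  60.182·x − 54.020·y = -447.198479
det = -25.388·-54.020 − -61.750·60.182 = 5087.698260
x = (-1914.753600·-54.020 − -61.750·-447.198479) / 5087.698260 = 14.902708
y = (-25.388·-447.198479 − -1914.753600·60.182) / 5087.698260 = 24.881031

x=14.903 y=24.881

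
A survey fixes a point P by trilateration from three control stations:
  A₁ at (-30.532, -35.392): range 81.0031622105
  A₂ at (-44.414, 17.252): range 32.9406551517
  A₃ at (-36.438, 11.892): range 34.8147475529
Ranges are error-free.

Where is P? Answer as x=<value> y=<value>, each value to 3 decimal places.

x=-27.564 y=45.557

eq1: (x + 30.532)² + (y + 35.392)² = 81.0031622105²
eq2: (x + 44.414)² + (y − 17.252)² = 32.9406551517²
eq3: (x + 36.438)² + (y − 11.892)² = 34.8147475529²
eq3−eq2, eq3−eq1 (x²,y² cancel):
  -15.952·x + 10.720·y = 928.067277
  11.812·x − 94.568·y = -4633.796461
det = -15.952·-94.568 − 10.720·11.812 = 1381.924096
x = (928.067277·-94.568 − 10.720·-4633.796461) / 1381.924096 = -27.563864
y = (-15.952·-4633.796461 − 928.067277·11.812) / 1381.924096 = 45.556764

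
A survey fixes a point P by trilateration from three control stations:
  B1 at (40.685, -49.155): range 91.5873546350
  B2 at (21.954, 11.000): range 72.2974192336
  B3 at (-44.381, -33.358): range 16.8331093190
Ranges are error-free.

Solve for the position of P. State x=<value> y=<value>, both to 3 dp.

eq1: (x − 40.685)² + (y + 49.155)² = 91.5873546350²
eq2: (x − 21.954)² + (y − 11.000)² = 72.2974192336²
eq3: (x + 44.381)² + (y + 33.358)² = 16.8331093190²
eq3−eq1, eq3−eq2 (x²,y² cancel):
  170.132·x − 31.594·y = -7115.836035
  132.670·x + 88.716·y = -7423.014467
det = 170.132·88.716 − -31.594·132.670 = 19285.006492
x = (-7115.836035·88.716 − -31.594·-7423.014467) / 19285.006492 = -44.895563
y = (170.132·-7423.014467 − -7115.836035·132.670) / 19285.006492 = -16.532757

x=-44.896 y=-16.533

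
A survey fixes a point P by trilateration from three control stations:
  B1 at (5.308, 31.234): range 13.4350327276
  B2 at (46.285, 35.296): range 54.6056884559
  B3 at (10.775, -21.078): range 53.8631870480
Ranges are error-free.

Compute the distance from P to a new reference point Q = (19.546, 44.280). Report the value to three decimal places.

eq1: (x − 5.308)² + (y − 31.234)² = 13.4350327276²
eq2: (x − 46.285)² + (y − 35.296)² = 54.6056884559²
eq3: (x − 10.775)² + (y + 21.078)² = 53.8631870480²
eq1−eq3, eq1−eq2 (x²,y² cancel):
  10.934·x − 104.624·y = -3164.097726
  81.954·x + 8.124·y = -416.909886
det = 10.934·8.124 − -104.624·81.954 = 8663.183112
x = (-3164.097726·8.124 − -104.624·-416.909886) / 8663.183112 = -8.002129
y = (10.934·-416.909886 − -3164.097726·81.954) / 8663.183112 = 29.406278
|P − Q| = √((-8.002129 − 19.546)² + (29.406278 − 44.280)²) = 31.306980

31.307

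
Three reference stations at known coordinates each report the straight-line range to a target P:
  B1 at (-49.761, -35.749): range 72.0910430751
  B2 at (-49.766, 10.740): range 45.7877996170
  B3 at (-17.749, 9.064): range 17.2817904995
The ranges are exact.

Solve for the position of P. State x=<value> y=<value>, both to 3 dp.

x=-5.108 y=20.848

eq1: (x + 49.761)² + (y + 35.749)² = 72.0910430751²
eq2: (x + 49.766)² + (y − 10.740)² = 45.7877996170²
eq3: (x + 17.749)² + (y − 9.064)² = 17.2817904995²
eq1−eq3, eq1−eq2 (x²,y² cancel):
  64.024·x + 89.626·y = 1541.493184
  -0.010·x + 92.978·y = 1938.450132
det = 64.024·92.978 − 89.626·-0.010 = 5953.719732
x = (1541.493184·92.978 − 89.626·1938.450132) / 5953.719732 = -5.107828
y = (64.024·1938.450132 − 1541.493184·-0.010) / 5953.719732 = 20.847932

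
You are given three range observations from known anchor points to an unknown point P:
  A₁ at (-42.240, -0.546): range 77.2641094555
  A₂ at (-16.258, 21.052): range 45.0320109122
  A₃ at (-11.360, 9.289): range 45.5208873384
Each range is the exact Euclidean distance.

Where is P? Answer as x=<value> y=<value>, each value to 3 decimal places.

x=26.875 y=33.992

eq1: (x + 42.240)² + (y + 0.546)² = 77.2641094555²
eq2: (x + 16.258)² + (y − 21.052)² = 45.0320109122²
eq3: (x + 11.360)² + (y − 9.289)² = 45.5208873384²
eq3−eq1, eq3−eq2 (x²,y² cancel):
  -61.760·x − 19.670·y = -2328.410831
  -9.796·x + 23.526·y = 536.443324
det = -61.760·23.526 − -19.670·-9.796 = -1645.653080
x = (-2328.410831·23.526 − -19.670·536.443324) / -1645.653080 = 26.874652
y = (-61.760·536.443324 − -2328.410831·-9.796) / -1645.653080 = 33.992494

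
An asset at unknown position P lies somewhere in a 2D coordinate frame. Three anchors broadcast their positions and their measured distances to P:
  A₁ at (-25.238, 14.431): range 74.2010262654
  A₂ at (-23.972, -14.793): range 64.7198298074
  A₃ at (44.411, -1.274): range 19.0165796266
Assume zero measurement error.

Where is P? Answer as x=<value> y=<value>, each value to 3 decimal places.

x=40.547 y=-19.894

eq1: (x + 25.238)² + (y − 14.431)² = 74.2010262654²
eq2: (x + 23.972)² + (y + 14.793)² = 64.7198298074²
eq3: (x − 44.411)² + (y + 1.274)² = 19.0165796266²
eq1−eq2, eq1−eq3 (x²,y² cancel):
  2.532·x − 58.448·y = 1265.415157
  139.298·x − 31.410·y = 6272.911590
det = 2.532·-31.410 − -58.448·139.298 = 8062.159384
x = (1265.415157·-31.410 − -58.448·6272.911590) / 8062.159384 = 40.546513
y = (2.532·6272.911590 − 1265.415157·139.298) / 8062.159384 = -19.893775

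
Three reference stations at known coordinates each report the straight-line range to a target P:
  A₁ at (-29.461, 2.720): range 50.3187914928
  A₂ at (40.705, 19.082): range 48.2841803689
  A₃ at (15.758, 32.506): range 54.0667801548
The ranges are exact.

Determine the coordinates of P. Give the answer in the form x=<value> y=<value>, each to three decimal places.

eq1: (x + 29.461)² + (y − 2.720)² = 50.3187914928²
eq2: (x − 40.705)² + (y − 19.082)² = 48.2841803689²
eq3: (x − 15.758)² + (y − 32.506)² = 54.0667801548²
eq3−eq2, eq3−eq1 (x²,y² cancel):
  49.894·x − 26.848·y = 1307.919791
  -90.438·x − 59.572·y = -38.369740
det = 49.894·-59.572 − -26.848·-90.438 = -5400.364792
x = (1307.919791·-59.572 − -26.848·-38.369740) / -5400.364792 = 14.618558
y = (49.894·-38.369740 − 1307.919791·-90.438) / -5400.364792 = -21.548772

x=14.619 y=-21.549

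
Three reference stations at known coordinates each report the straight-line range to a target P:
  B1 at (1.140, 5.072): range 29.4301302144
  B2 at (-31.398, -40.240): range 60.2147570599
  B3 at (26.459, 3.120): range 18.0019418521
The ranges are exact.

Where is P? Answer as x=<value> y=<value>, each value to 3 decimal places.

x=23.066 y=-14.559

eq1: (x − 1.140)² + (y − 5.072)² = 29.4301302144²
eq2: (x + 31.398)² + (y + 40.240)² = 60.2147570599²
eq3: (x − 26.459)² + (y − 3.120)² = 18.0019418521²
eq2−eq3, eq2−eq1 (x²,y² cancel):
  115.714·x + 86.720·y = 1406.468134
  65.076·x + 90.624·y = 181.617183
det = 115.714·90.624 − 86.720·65.076 = 4843.074816
x = (1406.468134·90.624 − 86.720·181.617183) / 4843.074816 = 23.065910
y = (115.714·181.617183 − 1406.468134·65.076) / 4843.074816 = -14.559277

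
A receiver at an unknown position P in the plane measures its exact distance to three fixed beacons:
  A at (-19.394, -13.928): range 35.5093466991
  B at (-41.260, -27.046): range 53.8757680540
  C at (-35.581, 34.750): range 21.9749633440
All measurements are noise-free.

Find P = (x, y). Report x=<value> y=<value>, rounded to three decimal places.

x=-18.009 y=21.554

eq1: (x + 19.394)² + (y + 13.928)² = 35.5093466991²
eq2: (x + 41.260)² + (y + 27.046)² = 53.8757680540²
eq3: (x + 35.581)² + (y − 34.750)² = 21.9749633440²
eq3−eq2, eq3−eq1 (x²,y² cancel):
  -11.358·x − 123.592·y = -2459.395714
  32.374·x − 97.356·y = -2681.468330
det = -11.358·-97.356 − -123.592·32.374 = 5106.936856
x = (-2459.395714·-97.356 − -123.592·-2681.468330) / 5106.936856 = -18.009055
y = (-11.358·-2681.468330 − -2459.395714·32.374) / 5106.936856 = 21.554328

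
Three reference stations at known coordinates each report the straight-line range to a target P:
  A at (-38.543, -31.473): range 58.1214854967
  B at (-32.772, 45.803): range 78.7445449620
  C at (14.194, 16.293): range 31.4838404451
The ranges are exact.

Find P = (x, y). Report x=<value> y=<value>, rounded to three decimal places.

eq1: (x + 38.543)² + (y + 31.473)² = 58.1214854967²
eq2: (x + 32.772)² + (y − 45.803)² = 78.7445449620²
eq3: (x − 14.194)² + (y − 16.293)² = 31.4838404451²
eq2−eq3, eq2−eq1 (x²,y² cancel):
  93.932·x − 59.020·y = 2504.483844
  -11.542·x − 154.552·y = 2126.790070
det = 93.932·-154.552 − -59.020·-11.542 = -15198.587304
x = (2504.483844·-154.552 − -59.020·2126.790070) / -15198.587304 = 17.208826
y = (93.932·2126.790070 − 2504.483844·-11.542) / -15198.587304 = -15.046161

x=17.209 y=-15.046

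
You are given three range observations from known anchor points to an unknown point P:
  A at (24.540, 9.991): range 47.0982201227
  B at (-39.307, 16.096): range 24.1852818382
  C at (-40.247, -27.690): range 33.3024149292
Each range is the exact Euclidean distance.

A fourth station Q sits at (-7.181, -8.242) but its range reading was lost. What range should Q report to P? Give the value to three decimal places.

eq1: (x − 24.540)² + (y − 9.991)² = 47.0982201227²
eq2: (x + 39.307)² + (y − 16.096)² = 24.1852818382²
eq3: (x + 40.247)² + (y + 27.690)² = 33.3024149292²
eq1−eq3, eq1−eq2 (x²,y² cancel):
  -129.574·x − 75.362·y = 2793.716927
  -127.694·x + 12.210·y = 2735.404265
det = -129.574·12.210 − -75.362·-127.694 = -11205.373768
x = (2793.716927·12.210 − -75.362·2735.404265) / -11205.373768 = -21.441214
y = (-129.574·2735.404265 − 2793.716927·-127.694) / -11205.373768 = -0.205581
|P − Q| = √((-21.441214 − -7.181)² + (-0.205581 − -8.242)²) = 16.368804

16.369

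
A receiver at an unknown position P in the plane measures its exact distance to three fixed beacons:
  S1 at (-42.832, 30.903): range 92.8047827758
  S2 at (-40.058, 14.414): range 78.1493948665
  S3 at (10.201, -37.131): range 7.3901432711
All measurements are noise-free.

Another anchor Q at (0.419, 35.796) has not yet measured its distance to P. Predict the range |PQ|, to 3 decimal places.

80.968

eq1: (x + 42.832)² + (y − 30.903)² = 92.8047827758²
eq2: (x + 40.058)² + (y − 14.414)² = 78.1493948665²
eq3: (x − 10.201)² + (y + 37.131)² = 7.3901432711²
eq3−eq2, eq3−eq1 (x²,y² cancel):
  -100.518·x + 103.090·y = -5723.078502
  -106.066·x + 136.068·y = -7251.309418
det = -100.518·136.068 − 103.090·-106.066 = -2742.939284
x = (-5723.078502·136.068 − 103.090·-7251.309418) / -2742.939284 = 11.371144
y = (-100.518·-7251.309418 − -5723.078502·-106.066) / -2742.939284 = -44.427916
|P − Q| = √((11.371144 − 0.419)² + (-44.427916 − 35.796)²) = 80.968056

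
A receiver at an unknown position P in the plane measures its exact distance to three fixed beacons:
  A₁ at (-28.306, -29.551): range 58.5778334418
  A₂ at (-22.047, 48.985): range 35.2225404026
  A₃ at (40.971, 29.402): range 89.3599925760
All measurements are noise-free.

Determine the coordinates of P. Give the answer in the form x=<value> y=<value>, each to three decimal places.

x=-48.304 y=25.508

eq1: (x + 28.306)² + (y + 29.551)² = 58.5778334418²
eq2: (x + 22.047)² + (y − 48.985)² = 35.2225404026²
eq3: (x − 40.971)² + (y − 29.402)² = 89.3599925760²
eq3−eq1, eq3−eq2 (x²,y² cancel):
  -138.554·x − 117.906·y = 3685.236494
  -126.036·x + 39.166·y = 7087.080910
det = -138.554·39.166 − -117.906·-126.036 = -20287.006580
x = (3685.236494·39.166 − -117.906·7087.080910) / -20287.006580 = -48.304087
y = (-138.554·7087.080910 − 3685.236494·-126.036) / -20287.006580 = 25.507506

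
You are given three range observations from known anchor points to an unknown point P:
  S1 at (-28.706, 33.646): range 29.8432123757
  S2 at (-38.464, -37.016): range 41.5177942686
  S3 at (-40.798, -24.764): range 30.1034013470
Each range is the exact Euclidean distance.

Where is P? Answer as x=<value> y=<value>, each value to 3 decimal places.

eq1: (x + 28.706)² + (y − 33.646)² = 29.8432123757²
eq2: (x + 38.464)² + (y + 37.016)² = 41.5177942686²
eq3: (x + 40.798)² + (y + 24.764)² = 30.1034013470²
eq1−eq2, eq1−eq3 (x²,y² cancel):
  -19.516·x − 141.324·y = 60.465884
  -24.184·x − 116.820·y = 306.047300
det = -19.516·-116.820 − -141.324·-24.184 = -1137.920496
x = (60.465884·-116.820 − -141.324·306.047300) / -1137.920496 = -31.802050
y = (-19.516·306.047300 − 60.465884·-24.184) / -1137.920496 = 3.963820

x=-31.802 y=3.964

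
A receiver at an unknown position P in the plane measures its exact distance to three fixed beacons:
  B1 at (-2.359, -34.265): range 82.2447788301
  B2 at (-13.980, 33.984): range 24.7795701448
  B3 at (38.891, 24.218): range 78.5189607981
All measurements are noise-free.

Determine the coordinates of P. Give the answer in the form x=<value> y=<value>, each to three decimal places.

x=-38.061 y=39.827

eq1: (x + 2.359)² + (y + 34.265)² = 82.2447788301²
eq2: (x + 13.980)² + (y − 33.984)² = 24.7795701448²
eq3: (x − 38.891)² + (y − 24.218)² = 78.5189607981²
eq3−eq2, eq3−eq1 (x²,y² cancel):
  -105.742·x + 19.532·y = 4802.531359
  -82.500·x − 116.966·y = -1518.342739
det = -105.742·-116.966 − 19.532·-82.500 = 13979.608772
x = (4802.531359·-116.966 − 19.532·-1518.342739) / 13979.608772 = -38.060909
y = (-105.742·-1518.342739 − 4802.531359·-82.500) / 13979.608772 = 39.826682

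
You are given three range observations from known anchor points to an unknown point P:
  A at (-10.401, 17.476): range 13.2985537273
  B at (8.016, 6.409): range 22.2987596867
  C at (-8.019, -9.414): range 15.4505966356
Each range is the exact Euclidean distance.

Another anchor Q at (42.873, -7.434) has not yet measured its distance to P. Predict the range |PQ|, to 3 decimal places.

58.376

eq1: (x + 10.401)² + (y − 17.476)² = 13.2985537273²
eq2: (x − 8.016)² + (y − 6.409)² = 22.2987596867²
eq3: (x + 8.019)² + (y + 9.414)² = 15.4505966356²
eq1−eq3, eq1−eq2 (x²,y² cancel):
  4.764·x − 53.780·y = -322.533025
  36.834·x − 22.134·y = -628.642992
det = 4.764·-22.134 − -53.780·36.834 = 1875.486144
x = (-322.533025·-22.134 − -53.780·-628.642992) / 1875.486144 = -14.220033
y = (4.764·-628.642992 − -322.533025·36.834) / 1875.486144 = 4.737612
|P − Q| = √((-14.220033 − 42.873)² + (4.737612 − -7.434)²) = 58.376044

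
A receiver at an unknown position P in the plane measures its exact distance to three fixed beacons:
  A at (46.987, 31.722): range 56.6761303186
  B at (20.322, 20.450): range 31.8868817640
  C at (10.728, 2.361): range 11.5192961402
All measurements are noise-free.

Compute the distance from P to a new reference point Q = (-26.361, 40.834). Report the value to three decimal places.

eq1: (x − 46.987)² + (y − 31.722)² = 56.6761303186²
eq2: (x − 20.322)² + (y − 20.450)² = 31.8868817640²
eq3: (x − 10.728)² + (y − 2.361)² = 11.5192961402²
eq1−eq3, eq1−eq2 (x²,y² cancel):
  -72.518·x − 58.722·y = -13.909584
  -53.330·x − 22.544·y = -187.466750
det = -72.518·-22.544 − -58.722·-53.330 = -1496.798468
x = (-13.909584·-22.544 − -58.722·-187.466750) / -1496.798468 = 7.145147
y = (-72.518·-187.466750 − -13.909584·-53.330) / -1496.798468 = -8.586938
|P − Q| = √((7.145147 − -26.361)² + (-8.586938 − 40.834)²) = 59.708383

59.708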